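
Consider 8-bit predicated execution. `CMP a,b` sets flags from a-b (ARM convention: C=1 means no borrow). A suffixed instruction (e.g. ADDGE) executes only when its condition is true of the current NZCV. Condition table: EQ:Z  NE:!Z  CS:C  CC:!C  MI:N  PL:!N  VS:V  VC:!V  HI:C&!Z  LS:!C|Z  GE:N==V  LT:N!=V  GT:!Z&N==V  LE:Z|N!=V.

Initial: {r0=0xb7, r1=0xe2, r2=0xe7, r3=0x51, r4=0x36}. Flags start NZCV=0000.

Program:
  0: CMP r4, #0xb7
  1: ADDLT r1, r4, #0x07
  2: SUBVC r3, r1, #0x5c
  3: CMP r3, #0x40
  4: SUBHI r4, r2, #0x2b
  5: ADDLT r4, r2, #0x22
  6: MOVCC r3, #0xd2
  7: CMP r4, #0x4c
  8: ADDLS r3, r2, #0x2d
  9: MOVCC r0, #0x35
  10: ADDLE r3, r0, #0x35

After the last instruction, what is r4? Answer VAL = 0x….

[0] flags=0000 → (cmp)
[1] flags=0000 LT?F → skip
[2] flags=0000 VC?T → r3=0x86
[3] flags=0011 → (cmp)
[4] flags=0011 HI?T → r4=0xbc
[5] flags=0011 LT?T → r4=0x09
[6] flags=0011 CC?F → skip
[7] flags=1000 → (cmp)
[8] flags=1000 LS?T → r3=0x14
[9] flags=1000 CC?T → r0=0x35
[10] flags=1000 LE?T → r3=0x6a

VAL = 0x09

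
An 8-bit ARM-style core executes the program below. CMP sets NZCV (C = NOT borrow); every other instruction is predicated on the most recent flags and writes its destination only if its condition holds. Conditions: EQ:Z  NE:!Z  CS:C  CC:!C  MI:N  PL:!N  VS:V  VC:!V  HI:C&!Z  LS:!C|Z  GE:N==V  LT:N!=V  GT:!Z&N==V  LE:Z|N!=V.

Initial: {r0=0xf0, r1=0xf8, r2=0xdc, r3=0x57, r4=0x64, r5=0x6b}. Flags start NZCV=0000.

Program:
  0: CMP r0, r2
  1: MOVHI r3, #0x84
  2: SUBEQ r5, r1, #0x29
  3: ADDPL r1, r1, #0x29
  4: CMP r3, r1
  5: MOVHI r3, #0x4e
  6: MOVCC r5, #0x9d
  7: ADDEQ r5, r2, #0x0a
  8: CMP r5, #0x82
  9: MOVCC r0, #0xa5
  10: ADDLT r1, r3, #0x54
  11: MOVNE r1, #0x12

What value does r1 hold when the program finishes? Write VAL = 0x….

0: ✓ CMP  NZCV=0010
1: ✓ MOVHI  r3←0x84
2: · SUBEQ
3: ✓ ADDPL  r1←0x21
4: ✓ CMP  NZCV=0011
5: ✓ MOVHI  r3←0x4e
6: · MOVCC
7: · ADDEQ
8: ✓ CMP  NZCV=1001
9: ✓ MOVCC  r0←0xa5
10: · ADDLT
11: ✓ MOVNE  r1←0x12

VAL = 0x12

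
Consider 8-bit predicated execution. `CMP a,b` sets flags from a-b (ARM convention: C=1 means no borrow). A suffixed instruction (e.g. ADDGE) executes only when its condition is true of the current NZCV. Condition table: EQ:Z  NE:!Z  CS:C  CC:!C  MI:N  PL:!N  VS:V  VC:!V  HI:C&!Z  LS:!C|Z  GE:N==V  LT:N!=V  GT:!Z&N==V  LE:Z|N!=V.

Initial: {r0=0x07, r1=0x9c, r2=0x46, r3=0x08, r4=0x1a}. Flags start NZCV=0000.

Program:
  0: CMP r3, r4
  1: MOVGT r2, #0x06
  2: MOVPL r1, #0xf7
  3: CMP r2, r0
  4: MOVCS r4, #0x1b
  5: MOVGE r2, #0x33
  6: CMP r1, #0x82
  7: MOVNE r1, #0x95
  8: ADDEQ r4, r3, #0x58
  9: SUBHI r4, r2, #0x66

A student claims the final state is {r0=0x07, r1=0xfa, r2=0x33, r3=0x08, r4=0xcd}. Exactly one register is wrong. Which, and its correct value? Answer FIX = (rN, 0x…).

FIX = (r1, 0x95)

0: ✓ CMP  NZCV=1000
1: · MOVGT
2: · MOVPL
3: ✓ CMP  NZCV=0010
4: ✓ MOVCS  r4←0x1b
5: ✓ MOVGE  r2←0x33
6: ✓ CMP  NZCV=0010
7: ✓ MOVNE  r1←0x95
8: · ADDEQ
9: ✓ SUBHI  r4←0xcd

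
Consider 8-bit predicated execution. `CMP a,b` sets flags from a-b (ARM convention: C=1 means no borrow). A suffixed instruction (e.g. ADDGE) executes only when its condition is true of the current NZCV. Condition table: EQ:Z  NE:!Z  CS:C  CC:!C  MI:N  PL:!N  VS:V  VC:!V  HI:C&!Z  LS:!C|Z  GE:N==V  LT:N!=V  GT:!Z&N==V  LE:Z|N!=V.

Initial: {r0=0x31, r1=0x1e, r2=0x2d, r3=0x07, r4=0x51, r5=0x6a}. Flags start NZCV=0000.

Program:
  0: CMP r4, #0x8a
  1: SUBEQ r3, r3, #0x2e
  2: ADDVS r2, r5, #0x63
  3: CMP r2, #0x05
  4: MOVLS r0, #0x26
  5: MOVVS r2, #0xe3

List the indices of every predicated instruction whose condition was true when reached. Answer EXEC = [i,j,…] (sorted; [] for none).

EXEC = [2]

0: ✓ CMP  NZCV=1001
1: · SUBEQ
2: ✓ ADDVS  r2←0xcd
3: ✓ CMP  NZCV=1010
4: · MOVLS
5: · MOVVS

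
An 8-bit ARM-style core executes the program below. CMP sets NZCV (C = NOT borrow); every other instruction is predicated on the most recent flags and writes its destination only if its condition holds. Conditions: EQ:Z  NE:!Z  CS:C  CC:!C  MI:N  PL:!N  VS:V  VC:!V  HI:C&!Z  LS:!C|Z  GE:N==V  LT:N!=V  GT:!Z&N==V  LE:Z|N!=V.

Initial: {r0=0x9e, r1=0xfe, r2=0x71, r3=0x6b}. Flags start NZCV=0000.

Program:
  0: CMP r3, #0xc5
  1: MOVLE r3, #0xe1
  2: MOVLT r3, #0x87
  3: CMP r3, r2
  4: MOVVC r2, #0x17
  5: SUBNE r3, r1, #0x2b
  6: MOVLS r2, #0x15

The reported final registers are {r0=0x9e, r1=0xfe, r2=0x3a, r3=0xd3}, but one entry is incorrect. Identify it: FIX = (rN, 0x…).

[0] flags=1001 → (cmp)
[1] flags=1001 LE?F → skip
[2] flags=1001 LT?F → skip
[3] flags=1000 → (cmp)
[4] flags=1000 VC?T → r2=0x17
[5] flags=1000 NE?T → r3=0xd3
[6] flags=1000 LS?T → r2=0x15

FIX = (r2, 0x15)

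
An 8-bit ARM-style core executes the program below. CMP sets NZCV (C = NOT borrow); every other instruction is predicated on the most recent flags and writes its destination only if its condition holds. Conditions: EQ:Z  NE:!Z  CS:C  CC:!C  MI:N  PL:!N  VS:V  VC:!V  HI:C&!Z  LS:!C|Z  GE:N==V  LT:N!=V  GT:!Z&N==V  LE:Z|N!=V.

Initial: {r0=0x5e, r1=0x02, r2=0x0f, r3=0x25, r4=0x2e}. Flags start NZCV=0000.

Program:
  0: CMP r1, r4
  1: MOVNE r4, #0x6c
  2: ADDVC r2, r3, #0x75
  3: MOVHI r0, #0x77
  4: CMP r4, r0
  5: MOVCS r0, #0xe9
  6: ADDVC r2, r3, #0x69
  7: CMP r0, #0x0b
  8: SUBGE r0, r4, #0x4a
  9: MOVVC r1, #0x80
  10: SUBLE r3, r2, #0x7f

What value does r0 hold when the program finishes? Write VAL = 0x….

0: ✓ CMP  NZCV=1000
1: ✓ MOVNE  r4←0x6c
2: ✓ ADDVC  r2←0x9a
3: · MOVHI
4: ✓ CMP  NZCV=0010
5: ✓ MOVCS  r0←0xe9
6: ✓ ADDVC  r2←0x8e
7: ✓ CMP  NZCV=1010
8: · SUBGE
9: ✓ MOVVC  r1←0x80
10: ✓ SUBLE  r3←0x0f

VAL = 0xe9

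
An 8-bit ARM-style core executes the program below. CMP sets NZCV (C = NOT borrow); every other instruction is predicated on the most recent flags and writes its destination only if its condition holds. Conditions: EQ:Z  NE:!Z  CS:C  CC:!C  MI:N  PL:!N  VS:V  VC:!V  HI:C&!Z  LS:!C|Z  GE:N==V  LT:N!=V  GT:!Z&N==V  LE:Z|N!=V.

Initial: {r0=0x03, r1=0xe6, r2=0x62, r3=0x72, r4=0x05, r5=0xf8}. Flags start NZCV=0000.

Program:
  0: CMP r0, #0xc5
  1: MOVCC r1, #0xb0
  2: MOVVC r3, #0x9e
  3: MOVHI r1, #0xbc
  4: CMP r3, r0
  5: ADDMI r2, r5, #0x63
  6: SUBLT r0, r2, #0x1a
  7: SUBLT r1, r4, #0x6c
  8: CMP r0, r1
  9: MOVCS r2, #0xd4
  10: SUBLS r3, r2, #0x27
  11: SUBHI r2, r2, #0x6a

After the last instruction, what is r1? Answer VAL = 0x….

[0] flags=0000 → (cmp)
[1] flags=0000 CC?T → r1=0xb0
[2] flags=0000 VC?T → r3=0x9e
[3] flags=0000 HI?F → skip
[4] flags=1010 → (cmp)
[5] flags=1010 MI?T → r2=0x5b
[6] flags=1010 LT?T → r0=0x41
[7] flags=1010 LT?T → r1=0x99
[8] flags=1001 → (cmp)
[9] flags=1001 CS?F → skip
[10] flags=1001 LS?T → r3=0x34
[11] flags=1001 HI?F → skip

VAL = 0x99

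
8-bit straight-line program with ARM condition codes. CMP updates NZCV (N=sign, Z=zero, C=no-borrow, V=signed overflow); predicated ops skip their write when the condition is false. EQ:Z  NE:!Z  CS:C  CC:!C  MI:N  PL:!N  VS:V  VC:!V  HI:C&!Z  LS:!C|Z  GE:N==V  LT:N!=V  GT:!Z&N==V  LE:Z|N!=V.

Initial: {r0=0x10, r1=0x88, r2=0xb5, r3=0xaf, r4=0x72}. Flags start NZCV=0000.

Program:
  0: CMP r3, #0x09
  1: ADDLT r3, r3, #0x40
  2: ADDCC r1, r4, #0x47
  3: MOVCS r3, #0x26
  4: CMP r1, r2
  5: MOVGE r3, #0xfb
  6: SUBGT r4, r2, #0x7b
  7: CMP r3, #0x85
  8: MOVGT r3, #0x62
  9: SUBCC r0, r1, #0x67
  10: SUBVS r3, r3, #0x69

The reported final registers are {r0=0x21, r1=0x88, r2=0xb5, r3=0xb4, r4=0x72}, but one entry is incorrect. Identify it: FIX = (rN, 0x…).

FIX = (r3, 0xf9)

0: ✓ CMP  NZCV=1010
1: ✓ ADDLT  r3←0xef
2: · ADDCC
3: ✓ MOVCS  r3←0x26
4: ✓ CMP  NZCV=1000
5: · MOVGE
6: · SUBGT
7: ✓ CMP  NZCV=1001
8: ✓ MOVGT  r3←0x62
9: ✓ SUBCC  r0←0x21
10: ✓ SUBVS  r3←0xf9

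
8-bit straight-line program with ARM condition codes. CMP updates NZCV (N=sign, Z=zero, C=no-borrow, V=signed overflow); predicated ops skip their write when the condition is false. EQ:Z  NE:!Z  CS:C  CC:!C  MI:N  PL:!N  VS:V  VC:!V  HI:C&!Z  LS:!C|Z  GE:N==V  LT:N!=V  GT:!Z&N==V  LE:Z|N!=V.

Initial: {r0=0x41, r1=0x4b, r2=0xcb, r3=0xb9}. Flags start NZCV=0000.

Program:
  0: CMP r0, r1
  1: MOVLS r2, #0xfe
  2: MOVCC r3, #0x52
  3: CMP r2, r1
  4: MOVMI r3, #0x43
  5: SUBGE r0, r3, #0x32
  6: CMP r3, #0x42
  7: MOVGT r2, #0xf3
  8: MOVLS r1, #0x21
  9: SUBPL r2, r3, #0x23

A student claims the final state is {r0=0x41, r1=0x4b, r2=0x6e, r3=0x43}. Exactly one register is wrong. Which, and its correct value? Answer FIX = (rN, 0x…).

FIX = (r2, 0x20)

0: ✓ CMP  NZCV=1000
1: ✓ MOVLS  r2←0xfe
2: ✓ MOVCC  r3←0x52
3: ✓ CMP  NZCV=1010
4: ✓ MOVMI  r3←0x43
5: · SUBGE
6: ✓ CMP  NZCV=0010
7: ✓ MOVGT  r2←0xf3
8: · MOVLS
9: ✓ SUBPL  r2←0x20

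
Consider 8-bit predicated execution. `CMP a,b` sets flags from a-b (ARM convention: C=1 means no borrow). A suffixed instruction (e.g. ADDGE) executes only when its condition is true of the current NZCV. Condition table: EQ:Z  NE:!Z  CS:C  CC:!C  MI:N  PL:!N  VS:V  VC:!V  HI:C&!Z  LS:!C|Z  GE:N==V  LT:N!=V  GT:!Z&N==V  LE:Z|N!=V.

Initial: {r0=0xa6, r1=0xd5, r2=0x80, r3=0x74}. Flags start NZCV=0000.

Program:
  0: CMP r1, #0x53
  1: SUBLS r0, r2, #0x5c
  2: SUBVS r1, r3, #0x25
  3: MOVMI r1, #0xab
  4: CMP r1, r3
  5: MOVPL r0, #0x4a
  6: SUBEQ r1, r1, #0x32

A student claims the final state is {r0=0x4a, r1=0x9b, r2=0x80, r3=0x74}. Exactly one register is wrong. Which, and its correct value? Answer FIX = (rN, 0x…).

[0] flags=1010 → (cmp)
[1] flags=1010 LS?F → skip
[2] flags=1010 VS?F → skip
[3] flags=1010 MI?T → r1=0xab
[4] flags=0011 → (cmp)
[5] flags=0011 PL?T → r0=0x4a
[6] flags=0011 EQ?F → skip

FIX = (r1, 0xab)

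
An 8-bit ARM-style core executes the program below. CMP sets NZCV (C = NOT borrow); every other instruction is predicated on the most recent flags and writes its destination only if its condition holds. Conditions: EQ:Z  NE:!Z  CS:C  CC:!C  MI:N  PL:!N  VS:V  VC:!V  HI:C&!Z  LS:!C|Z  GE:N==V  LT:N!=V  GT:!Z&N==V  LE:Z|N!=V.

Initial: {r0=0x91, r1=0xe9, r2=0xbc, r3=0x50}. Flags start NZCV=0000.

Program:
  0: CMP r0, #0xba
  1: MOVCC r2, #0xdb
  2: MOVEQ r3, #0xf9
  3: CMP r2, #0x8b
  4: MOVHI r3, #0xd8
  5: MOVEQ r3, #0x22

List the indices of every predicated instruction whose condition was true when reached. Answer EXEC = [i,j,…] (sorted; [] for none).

0: ✓ CMP  NZCV=1000
1: ✓ MOVCC  r2←0xdb
2: · MOVEQ
3: ✓ CMP  NZCV=0010
4: ✓ MOVHI  r3←0xd8
5: · MOVEQ

EXEC = [1,4]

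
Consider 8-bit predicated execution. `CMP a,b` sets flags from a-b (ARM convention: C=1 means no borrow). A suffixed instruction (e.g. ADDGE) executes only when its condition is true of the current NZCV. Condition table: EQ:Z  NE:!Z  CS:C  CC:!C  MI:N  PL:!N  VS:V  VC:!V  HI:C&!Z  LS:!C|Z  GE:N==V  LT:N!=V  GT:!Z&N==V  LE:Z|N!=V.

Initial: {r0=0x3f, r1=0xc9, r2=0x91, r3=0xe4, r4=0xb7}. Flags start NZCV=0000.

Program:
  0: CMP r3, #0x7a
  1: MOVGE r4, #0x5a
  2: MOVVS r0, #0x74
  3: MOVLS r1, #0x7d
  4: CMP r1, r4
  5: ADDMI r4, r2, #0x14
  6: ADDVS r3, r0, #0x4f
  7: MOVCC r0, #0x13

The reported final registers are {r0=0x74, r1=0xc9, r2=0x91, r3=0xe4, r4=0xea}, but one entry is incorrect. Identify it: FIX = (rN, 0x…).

0: ✓ CMP  NZCV=0011
1: · MOVGE
2: ✓ MOVVS  r0←0x74
3: · MOVLS
4: ✓ CMP  NZCV=0010
5: · ADDMI
6: · ADDVS
7: · MOVCC

FIX = (r4, 0xb7)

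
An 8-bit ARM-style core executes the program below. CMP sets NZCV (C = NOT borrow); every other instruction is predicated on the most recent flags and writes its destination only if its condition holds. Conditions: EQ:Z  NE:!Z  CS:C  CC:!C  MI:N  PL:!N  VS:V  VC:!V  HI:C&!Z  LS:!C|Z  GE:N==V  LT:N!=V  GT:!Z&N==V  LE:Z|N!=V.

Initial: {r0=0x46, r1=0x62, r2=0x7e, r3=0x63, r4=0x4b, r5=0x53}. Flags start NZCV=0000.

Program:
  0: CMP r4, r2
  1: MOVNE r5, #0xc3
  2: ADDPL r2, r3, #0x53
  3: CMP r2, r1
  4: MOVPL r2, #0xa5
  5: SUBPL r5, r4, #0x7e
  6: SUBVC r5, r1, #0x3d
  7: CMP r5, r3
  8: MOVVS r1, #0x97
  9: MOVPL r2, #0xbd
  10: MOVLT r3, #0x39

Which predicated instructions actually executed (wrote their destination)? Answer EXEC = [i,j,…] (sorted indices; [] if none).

EXEC = [1,4,5,6,10]

[0] flags=1000 → (cmp)
[1] flags=1000 NE?T → r5=0xc3
[2] flags=1000 PL?F → skip
[3] flags=0010 → (cmp)
[4] flags=0010 PL?T → r2=0xa5
[5] flags=0010 PL?T → r5=0xcd
[6] flags=0010 VC?T → r5=0x25
[7] flags=1000 → (cmp)
[8] flags=1000 VS?F → skip
[9] flags=1000 PL?F → skip
[10] flags=1000 LT?T → r3=0x39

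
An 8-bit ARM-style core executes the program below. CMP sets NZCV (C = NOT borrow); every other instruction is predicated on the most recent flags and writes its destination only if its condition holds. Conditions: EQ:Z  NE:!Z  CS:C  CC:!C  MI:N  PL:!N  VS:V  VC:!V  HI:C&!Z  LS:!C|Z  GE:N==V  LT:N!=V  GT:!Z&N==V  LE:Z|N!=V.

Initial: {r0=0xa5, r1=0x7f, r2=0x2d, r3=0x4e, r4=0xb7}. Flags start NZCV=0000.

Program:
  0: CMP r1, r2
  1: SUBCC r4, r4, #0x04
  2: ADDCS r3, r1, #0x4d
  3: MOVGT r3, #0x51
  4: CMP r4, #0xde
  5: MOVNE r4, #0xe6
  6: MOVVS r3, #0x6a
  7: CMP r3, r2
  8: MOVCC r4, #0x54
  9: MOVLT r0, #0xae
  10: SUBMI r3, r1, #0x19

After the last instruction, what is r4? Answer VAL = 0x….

[0] flags=0010 → (cmp)
[1] flags=0010 CC?F → skip
[2] flags=0010 CS?T → r3=0xcc
[3] flags=0010 GT?T → r3=0x51
[4] flags=1000 → (cmp)
[5] flags=1000 NE?T → r4=0xe6
[6] flags=1000 VS?F → skip
[7] flags=0010 → (cmp)
[8] flags=0010 CC?F → skip
[9] flags=0010 LT?F → skip
[10] flags=0010 MI?F → skip

VAL = 0xe6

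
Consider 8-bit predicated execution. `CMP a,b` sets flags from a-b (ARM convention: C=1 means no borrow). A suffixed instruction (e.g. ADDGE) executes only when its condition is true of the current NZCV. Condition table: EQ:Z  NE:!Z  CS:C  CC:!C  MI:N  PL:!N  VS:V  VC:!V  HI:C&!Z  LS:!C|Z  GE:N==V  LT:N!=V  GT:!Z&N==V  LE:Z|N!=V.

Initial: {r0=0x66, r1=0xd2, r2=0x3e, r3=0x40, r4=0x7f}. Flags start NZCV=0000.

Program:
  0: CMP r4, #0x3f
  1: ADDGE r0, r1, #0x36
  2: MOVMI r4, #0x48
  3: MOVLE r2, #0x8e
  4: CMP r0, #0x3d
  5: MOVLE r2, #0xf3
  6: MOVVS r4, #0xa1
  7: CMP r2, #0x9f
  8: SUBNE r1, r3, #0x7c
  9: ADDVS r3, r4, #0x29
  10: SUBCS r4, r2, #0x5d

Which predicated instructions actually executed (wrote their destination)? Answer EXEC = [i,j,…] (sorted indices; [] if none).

EXEC = [1,5,8,10]

[0] flags=0010 → (cmp)
[1] flags=0010 GE?T → r0=0x08
[2] flags=0010 MI?F → skip
[3] flags=0010 LE?F → skip
[4] flags=1000 → (cmp)
[5] flags=1000 LE?T → r2=0xf3
[6] flags=1000 VS?F → skip
[7] flags=0010 → (cmp)
[8] flags=0010 NE?T → r1=0xc4
[9] flags=0010 VS?F → skip
[10] flags=0010 CS?T → r4=0x96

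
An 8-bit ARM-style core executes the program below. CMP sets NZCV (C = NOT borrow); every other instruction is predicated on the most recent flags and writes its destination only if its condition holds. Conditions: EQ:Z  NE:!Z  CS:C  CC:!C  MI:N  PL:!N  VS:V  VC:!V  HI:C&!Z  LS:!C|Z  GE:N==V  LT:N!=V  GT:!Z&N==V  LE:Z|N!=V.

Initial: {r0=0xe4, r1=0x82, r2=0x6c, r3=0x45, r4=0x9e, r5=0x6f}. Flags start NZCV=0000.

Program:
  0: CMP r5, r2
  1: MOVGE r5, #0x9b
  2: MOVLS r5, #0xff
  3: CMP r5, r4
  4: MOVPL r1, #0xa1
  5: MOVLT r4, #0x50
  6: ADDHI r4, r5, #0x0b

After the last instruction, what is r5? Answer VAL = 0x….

0: ✓ CMP  NZCV=0010
1: ✓ MOVGE  r5←0x9b
2: · MOVLS
3: ✓ CMP  NZCV=1000
4: · MOVPL
5: ✓ MOVLT  r4←0x50
6: · ADDHI

VAL = 0x9b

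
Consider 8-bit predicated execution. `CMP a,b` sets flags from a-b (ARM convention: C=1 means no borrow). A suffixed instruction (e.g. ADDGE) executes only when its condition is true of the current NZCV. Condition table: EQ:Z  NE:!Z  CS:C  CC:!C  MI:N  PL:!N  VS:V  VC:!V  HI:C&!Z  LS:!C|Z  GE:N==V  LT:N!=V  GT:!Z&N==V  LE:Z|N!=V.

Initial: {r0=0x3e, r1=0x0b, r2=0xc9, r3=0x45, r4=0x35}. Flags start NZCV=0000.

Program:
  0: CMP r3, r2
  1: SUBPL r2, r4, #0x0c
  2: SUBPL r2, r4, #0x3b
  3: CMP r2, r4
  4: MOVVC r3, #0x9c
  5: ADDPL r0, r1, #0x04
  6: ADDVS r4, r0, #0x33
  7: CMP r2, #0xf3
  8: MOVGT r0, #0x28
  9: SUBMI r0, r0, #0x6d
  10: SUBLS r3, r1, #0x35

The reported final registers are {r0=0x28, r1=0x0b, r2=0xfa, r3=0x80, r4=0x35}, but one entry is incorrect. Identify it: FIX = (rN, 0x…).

0: ✓ CMP  NZCV=0000
1: ✓ SUBPL  r2←0x29
2: ✓ SUBPL  r2←0xfa
3: ✓ CMP  NZCV=1010
4: ✓ MOVVC  r3←0x9c
5: · ADDPL
6: · ADDVS
7: ✓ CMP  NZCV=0010
8: ✓ MOVGT  r0←0x28
9: · SUBMI
10: · SUBLS

FIX = (r3, 0x9c)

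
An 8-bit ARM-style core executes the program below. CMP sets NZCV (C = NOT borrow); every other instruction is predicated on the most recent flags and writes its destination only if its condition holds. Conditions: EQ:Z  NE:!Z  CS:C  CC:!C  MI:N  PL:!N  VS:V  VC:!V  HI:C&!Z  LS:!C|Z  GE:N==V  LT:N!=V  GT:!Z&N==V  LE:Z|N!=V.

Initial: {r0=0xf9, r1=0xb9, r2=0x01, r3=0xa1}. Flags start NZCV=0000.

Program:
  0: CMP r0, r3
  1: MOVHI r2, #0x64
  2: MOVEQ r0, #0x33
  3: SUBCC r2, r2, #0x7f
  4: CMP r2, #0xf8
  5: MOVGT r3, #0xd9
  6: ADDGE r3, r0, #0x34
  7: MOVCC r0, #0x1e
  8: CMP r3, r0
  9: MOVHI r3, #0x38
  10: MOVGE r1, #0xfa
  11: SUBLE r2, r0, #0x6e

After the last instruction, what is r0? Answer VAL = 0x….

[0] flags=0010 → (cmp)
[1] flags=0010 HI?T → r2=0x64
[2] flags=0010 EQ?F → skip
[3] flags=0010 CC?F → skip
[4] flags=0000 → (cmp)
[5] flags=0000 GT?T → r3=0xd9
[6] flags=0000 GE?T → r3=0x2d
[7] flags=0000 CC?T → r0=0x1e
[8] flags=0010 → (cmp)
[9] flags=0010 HI?T → r3=0x38
[10] flags=0010 GE?T → r1=0xfa
[11] flags=0010 LE?F → skip

VAL = 0x1e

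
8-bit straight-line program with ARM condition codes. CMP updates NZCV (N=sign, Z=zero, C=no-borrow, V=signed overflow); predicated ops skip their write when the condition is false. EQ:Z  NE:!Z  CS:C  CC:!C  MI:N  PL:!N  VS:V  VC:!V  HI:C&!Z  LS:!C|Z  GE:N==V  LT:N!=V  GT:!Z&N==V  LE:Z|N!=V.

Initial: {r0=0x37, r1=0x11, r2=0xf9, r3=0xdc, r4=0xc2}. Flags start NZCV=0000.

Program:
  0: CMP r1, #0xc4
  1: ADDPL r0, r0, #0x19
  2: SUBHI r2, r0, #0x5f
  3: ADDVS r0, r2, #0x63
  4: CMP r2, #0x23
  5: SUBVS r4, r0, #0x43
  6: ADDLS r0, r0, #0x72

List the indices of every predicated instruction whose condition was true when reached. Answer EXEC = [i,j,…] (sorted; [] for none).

EXEC = [1]

[0] flags=0000 → (cmp)
[1] flags=0000 PL?T → r0=0x50
[2] flags=0000 HI?F → skip
[3] flags=0000 VS?F → skip
[4] flags=1010 → (cmp)
[5] flags=1010 VS?F → skip
[6] flags=1010 LS?F → skip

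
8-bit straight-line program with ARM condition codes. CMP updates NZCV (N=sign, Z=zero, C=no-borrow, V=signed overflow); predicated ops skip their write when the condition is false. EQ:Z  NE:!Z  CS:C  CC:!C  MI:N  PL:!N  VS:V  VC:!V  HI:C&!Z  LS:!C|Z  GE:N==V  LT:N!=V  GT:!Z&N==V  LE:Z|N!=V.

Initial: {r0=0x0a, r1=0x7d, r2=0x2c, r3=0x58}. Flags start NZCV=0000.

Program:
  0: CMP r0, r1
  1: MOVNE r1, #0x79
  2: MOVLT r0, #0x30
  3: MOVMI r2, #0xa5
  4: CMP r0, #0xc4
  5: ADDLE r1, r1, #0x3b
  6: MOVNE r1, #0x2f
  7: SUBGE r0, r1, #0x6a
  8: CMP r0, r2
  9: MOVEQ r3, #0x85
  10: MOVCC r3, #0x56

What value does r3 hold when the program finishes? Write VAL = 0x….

VAL = 0x58

0: ✓ CMP  NZCV=1000
1: ✓ MOVNE  r1←0x79
2: ✓ MOVLT  r0←0x30
3: ✓ MOVMI  r2←0xa5
4: ✓ CMP  NZCV=0000
5: · ADDLE
6: ✓ MOVNE  r1←0x2f
7: ✓ SUBGE  r0←0xc5
8: ✓ CMP  NZCV=0010
9: · MOVEQ
10: · MOVCC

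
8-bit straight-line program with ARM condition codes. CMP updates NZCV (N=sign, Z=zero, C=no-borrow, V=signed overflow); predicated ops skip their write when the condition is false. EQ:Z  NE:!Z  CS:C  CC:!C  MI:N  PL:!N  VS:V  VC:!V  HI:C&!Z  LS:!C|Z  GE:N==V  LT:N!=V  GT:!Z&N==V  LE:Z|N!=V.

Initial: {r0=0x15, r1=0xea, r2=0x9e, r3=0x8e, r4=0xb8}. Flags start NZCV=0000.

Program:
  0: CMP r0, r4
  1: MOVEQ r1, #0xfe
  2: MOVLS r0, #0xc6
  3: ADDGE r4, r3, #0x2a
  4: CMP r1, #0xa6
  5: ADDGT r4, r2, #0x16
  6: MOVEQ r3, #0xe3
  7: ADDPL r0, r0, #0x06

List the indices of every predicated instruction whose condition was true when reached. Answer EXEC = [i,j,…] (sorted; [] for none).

EXEC = [2,3,5,7]

[0] flags=0000 → (cmp)
[1] flags=0000 EQ?F → skip
[2] flags=0000 LS?T → r0=0xc6
[3] flags=0000 GE?T → r4=0xb8
[4] flags=0010 → (cmp)
[5] flags=0010 GT?T → r4=0xb4
[6] flags=0010 EQ?F → skip
[7] flags=0010 PL?T → r0=0xcc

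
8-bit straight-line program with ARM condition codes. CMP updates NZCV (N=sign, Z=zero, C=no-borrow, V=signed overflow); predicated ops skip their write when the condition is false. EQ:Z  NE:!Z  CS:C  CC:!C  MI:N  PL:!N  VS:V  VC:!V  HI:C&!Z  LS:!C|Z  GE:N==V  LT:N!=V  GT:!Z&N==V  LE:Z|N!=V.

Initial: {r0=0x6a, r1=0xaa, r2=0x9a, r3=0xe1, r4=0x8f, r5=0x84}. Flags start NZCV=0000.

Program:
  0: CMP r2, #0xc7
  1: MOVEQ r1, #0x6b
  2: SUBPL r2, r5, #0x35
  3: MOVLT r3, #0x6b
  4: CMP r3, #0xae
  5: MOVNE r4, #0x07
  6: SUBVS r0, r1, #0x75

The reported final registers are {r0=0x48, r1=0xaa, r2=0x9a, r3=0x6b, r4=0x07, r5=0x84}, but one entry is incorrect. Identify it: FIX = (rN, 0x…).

FIX = (r0, 0x35)

0: ✓ CMP  NZCV=1000
1: · MOVEQ
2: · SUBPL
3: ✓ MOVLT  r3←0x6b
4: ✓ CMP  NZCV=1001
5: ✓ MOVNE  r4←0x07
6: ✓ SUBVS  r0←0x35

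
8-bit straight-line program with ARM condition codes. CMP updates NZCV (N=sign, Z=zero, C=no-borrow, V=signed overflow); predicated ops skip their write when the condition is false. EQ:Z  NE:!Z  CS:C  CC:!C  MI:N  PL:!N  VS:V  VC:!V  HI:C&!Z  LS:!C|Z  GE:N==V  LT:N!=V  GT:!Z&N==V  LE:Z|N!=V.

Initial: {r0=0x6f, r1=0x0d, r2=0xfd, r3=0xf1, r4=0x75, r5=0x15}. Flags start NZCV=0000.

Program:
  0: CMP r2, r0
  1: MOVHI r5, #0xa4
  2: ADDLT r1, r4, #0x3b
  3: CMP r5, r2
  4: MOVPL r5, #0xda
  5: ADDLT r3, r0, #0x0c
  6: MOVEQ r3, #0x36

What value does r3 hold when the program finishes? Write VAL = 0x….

[0] flags=1010 → (cmp)
[1] flags=1010 HI?T → r5=0xa4
[2] flags=1010 LT?T → r1=0xb0
[3] flags=1000 → (cmp)
[4] flags=1000 PL?F → skip
[5] flags=1000 LT?T → r3=0x7b
[6] flags=1000 EQ?F → skip

VAL = 0x7b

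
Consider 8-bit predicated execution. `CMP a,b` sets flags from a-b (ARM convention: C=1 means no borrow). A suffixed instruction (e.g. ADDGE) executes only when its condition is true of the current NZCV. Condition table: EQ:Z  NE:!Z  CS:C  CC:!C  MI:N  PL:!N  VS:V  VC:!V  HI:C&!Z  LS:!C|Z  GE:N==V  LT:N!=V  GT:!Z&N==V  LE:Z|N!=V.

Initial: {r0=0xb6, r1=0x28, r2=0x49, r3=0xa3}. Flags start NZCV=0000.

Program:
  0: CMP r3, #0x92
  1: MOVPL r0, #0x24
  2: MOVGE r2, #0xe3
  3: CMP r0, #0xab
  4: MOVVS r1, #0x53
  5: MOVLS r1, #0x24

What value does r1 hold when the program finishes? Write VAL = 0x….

VAL = 0x24

[0] flags=0010 → (cmp)
[1] flags=0010 PL?T → r0=0x24
[2] flags=0010 GE?T → r2=0xe3
[3] flags=0000 → (cmp)
[4] flags=0000 VS?F → skip
[5] flags=0000 LS?T → r1=0x24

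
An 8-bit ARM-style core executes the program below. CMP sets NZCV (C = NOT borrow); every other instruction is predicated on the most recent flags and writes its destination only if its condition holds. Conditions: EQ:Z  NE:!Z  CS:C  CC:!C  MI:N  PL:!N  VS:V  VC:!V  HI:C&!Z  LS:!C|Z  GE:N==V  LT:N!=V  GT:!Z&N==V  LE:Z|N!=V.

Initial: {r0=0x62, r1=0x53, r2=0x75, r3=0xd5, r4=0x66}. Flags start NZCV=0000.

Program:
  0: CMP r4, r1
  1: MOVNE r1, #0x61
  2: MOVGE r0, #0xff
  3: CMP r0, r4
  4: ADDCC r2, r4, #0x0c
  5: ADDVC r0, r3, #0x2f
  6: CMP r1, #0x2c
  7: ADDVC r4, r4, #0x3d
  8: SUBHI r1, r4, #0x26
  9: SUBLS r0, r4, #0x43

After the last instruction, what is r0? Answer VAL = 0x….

VAL = 0x04

[0] flags=0010 → (cmp)
[1] flags=0010 NE?T → r1=0x61
[2] flags=0010 GE?T → r0=0xff
[3] flags=1010 → (cmp)
[4] flags=1010 CC?F → skip
[5] flags=1010 VC?T → r0=0x04
[6] flags=0010 → (cmp)
[7] flags=0010 VC?T → r4=0xa3
[8] flags=0010 HI?T → r1=0x7d
[9] flags=0010 LS?F → skip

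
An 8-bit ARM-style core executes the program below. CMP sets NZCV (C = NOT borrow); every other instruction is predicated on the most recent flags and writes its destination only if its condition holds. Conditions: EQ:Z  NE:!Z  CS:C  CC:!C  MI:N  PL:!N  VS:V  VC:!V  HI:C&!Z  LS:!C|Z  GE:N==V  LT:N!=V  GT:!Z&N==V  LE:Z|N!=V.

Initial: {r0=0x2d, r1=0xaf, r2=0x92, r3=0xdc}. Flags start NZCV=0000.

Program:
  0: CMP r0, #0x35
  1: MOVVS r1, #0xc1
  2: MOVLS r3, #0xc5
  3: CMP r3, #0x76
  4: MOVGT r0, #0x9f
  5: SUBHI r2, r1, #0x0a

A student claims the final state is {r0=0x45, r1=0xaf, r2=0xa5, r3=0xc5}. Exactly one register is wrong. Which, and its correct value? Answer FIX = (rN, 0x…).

FIX = (r0, 0x2d)

0: ✓ CMP  NZCV=1000
1: · MOVVS
2: ✓ MOVLS  r3←0xc5
3: ✓ CMP  NZCV=0011
4: · MOVGT
5: ✓ SUBHI  r2←0xa5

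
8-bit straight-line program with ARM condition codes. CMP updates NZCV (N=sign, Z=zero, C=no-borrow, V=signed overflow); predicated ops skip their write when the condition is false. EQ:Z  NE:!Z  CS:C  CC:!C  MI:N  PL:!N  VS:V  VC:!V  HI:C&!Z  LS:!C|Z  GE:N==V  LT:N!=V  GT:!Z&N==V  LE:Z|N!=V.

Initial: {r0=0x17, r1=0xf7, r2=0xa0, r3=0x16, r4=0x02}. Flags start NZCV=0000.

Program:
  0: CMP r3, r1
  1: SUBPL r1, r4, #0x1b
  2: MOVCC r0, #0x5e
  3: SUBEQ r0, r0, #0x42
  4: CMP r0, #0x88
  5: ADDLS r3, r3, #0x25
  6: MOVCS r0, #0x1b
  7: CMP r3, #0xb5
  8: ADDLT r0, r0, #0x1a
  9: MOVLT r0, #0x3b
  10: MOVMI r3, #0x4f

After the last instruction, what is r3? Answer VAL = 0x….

[0] flags=0000 → (cmp)
[1] flags=0000 PL?T → r1=0xe7
[2] flags=0000 CC?T → r0=0x5e
[3] flags=0000 EQ?F → skip
[4] flags=1001 → (cmp)
[5] flags=1001 LS?T → r3=0x3b
[6] flags=1001 CS?F → skip
[7] flags=1001 → (cmp)
[8] flags=1001 LT?F → skip
[9] flags=1001 LT?F → skip
[10] flags=1001 MI?T → r3=0x4f

VAL = 0x4f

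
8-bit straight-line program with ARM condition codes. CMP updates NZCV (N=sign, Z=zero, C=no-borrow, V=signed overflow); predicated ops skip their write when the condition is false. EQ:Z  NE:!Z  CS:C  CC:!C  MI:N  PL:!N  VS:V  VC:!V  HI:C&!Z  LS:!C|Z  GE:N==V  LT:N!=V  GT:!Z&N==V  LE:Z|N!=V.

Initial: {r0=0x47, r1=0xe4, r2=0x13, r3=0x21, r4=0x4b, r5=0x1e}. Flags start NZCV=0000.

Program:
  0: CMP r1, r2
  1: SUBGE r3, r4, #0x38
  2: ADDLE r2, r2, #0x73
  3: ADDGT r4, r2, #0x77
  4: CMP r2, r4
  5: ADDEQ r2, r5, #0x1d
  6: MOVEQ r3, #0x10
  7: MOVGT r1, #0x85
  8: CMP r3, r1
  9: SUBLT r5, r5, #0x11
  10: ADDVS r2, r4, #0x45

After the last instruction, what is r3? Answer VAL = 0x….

0: ✓ CMP  NZCV=1010
1: · SUBGE
2: ✓ ADDLE  r2←0x86
3: · ADDGT
4: ✓ CMP  NZCV=0011
5: · ADDEQ
6: · MOVEQ
7: · MOVGT
8: ✓ CMP  NZCV=0000
9: · SUBLT
10: · ADDVS

VAL = 0x21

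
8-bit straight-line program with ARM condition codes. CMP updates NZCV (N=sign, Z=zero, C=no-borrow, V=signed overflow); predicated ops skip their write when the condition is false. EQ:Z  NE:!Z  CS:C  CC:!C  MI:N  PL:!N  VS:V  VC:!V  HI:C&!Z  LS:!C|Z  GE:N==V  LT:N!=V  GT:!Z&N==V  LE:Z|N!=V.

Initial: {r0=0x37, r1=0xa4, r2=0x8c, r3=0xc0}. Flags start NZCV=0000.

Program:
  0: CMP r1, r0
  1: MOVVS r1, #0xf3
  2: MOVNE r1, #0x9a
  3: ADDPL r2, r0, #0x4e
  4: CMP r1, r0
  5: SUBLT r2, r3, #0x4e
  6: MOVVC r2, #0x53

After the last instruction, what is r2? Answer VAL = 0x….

VAL = 0x72

[0] flags=0011 → (cmp)
[1] flags=0011 VS?T → r1=0xf3
[2] flags=0011 NE?T → r1=0x9a
[3] flags=0011 PL?T → r2=0x85
[4] flags=0011 → (cmp)
[5] flags=0011 LT?T → r2=0x72
[6] flags=0011 VC?F → skip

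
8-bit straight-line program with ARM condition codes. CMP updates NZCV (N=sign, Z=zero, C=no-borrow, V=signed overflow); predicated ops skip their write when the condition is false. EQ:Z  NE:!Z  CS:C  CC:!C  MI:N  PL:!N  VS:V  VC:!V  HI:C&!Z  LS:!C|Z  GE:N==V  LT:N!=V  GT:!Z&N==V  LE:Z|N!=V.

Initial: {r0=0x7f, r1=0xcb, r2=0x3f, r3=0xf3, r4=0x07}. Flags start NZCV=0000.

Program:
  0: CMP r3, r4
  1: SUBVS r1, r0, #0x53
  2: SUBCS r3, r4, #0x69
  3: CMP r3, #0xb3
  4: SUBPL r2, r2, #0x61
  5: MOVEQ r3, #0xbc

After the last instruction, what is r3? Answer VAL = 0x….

0: ✓ CMP  NZCV=1010
1: · SUBVS
2: ✓ SUBCS  r3←0x9e
3: ✓ CMP  NZCV=1000
4: · SUBPL
5: · MOVEQ

VAL = 0x9e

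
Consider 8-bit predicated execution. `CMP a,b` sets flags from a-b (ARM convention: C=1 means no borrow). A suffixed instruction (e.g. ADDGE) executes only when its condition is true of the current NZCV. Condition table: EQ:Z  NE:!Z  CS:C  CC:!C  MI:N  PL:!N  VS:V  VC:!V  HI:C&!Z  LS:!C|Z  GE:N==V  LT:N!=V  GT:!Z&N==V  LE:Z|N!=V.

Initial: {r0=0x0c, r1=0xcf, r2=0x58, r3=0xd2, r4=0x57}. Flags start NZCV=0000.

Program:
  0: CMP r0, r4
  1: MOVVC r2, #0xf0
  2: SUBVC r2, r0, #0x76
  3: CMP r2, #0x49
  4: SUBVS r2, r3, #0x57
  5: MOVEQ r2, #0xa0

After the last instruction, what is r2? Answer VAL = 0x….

0: ✓ CMP  NZCV=1000
1: ✓ MOVVC  r2←0xf0
2: ✓ SUBVC  r2←0x96
3: ✓ CMP  NZCV=0011
4: ✓ SUBVS  r2←0x7b
5: · MOVEQ

VAL = 0x7b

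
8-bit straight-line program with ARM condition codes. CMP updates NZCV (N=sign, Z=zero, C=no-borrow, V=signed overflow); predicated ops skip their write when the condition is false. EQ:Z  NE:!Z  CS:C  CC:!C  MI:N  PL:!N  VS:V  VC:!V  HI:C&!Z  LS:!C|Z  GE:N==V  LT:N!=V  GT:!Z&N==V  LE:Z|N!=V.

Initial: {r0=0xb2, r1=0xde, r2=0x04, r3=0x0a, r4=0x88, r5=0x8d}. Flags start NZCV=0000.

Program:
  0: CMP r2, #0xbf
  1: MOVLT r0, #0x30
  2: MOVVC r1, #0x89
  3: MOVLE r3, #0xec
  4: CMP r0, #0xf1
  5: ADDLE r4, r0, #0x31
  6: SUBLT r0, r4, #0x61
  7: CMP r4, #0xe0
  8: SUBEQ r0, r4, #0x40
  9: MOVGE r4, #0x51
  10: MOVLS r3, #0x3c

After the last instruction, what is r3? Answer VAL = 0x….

0: ✓ CMP  NZCV=0000
1: · MOVLT
2: ✓ MOVVC  r1←0x89
3: · MOVLE
4: ✓ CMP  NZCV=1000
5: ✓ ADDLE  r4←0xe3
6: ✓ SUBLT  r0←0x82
7: ✓ CMP  NZCV=0010
8: · SUBEQ
9: ✓ MOVGE  r4←0x51
10: · MOVLS

VAL = 0x0a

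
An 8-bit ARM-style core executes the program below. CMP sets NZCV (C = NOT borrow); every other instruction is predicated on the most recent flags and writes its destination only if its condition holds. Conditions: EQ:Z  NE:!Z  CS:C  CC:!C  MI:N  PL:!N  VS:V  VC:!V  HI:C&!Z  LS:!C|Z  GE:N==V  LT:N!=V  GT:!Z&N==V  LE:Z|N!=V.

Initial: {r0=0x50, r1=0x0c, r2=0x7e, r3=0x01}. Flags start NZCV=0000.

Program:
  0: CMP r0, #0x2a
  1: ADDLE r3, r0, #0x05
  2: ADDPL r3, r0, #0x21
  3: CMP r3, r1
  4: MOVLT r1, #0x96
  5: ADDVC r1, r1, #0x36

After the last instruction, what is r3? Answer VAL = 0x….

VAL = 0x71

0: ✓ CMP  NZCV=0010
1: · ADDLE
2: ✓ ADDPL  r3←0x71
3: ✓ CMP  NZCV=0010
4: · MOVLT
5: ✓ ADDVC  r1←0x42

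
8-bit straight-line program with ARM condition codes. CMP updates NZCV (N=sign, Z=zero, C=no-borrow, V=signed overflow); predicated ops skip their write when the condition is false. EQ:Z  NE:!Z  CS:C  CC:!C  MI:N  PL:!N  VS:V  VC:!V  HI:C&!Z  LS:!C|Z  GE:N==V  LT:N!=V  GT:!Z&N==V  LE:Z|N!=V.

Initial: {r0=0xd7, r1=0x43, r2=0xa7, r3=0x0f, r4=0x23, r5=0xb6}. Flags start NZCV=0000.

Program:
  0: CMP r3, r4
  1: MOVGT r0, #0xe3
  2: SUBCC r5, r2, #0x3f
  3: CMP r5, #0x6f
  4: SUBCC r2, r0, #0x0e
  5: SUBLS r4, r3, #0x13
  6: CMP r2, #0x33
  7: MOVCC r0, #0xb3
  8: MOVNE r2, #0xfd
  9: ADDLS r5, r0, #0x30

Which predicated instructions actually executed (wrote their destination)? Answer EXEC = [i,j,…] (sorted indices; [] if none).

0: ✓ CMP  NZCV=1000
1: · MOVGT
2: ✓ SUBCC  r5←0x68
3: ✓ CMP  NZCV=1000
4: ✓ SUBCC  r2←0xc9
5: ✓ SUBLS  r4←0xfc
6: ✓ CMP  NZCV=1010
7: · MOVCC
8: ✓ MOVNE  r2←0xfd
9: · ADDLS

EXEC = [2,4,5,8]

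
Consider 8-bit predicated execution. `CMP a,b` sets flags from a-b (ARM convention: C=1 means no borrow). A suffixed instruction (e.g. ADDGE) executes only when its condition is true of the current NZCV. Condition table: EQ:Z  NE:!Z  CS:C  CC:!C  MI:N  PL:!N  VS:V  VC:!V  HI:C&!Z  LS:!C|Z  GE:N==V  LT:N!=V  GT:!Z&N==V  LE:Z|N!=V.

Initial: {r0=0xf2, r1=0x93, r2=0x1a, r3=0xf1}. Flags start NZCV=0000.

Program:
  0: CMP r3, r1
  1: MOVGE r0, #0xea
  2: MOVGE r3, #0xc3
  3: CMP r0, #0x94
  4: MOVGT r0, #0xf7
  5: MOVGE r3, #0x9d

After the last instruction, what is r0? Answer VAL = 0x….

VAL = 0xf7

[0] flags=0010 → (cmp)
[1] flags=0010 GE?T → r0=0xea
[2] flags=0010 GE?T → r3=0xc3
[3] flags=0010 → (cmp)
[4] flags=0010 GT?T → r0=0xf7
[5] flags=0010 GE?T → r3=0x9d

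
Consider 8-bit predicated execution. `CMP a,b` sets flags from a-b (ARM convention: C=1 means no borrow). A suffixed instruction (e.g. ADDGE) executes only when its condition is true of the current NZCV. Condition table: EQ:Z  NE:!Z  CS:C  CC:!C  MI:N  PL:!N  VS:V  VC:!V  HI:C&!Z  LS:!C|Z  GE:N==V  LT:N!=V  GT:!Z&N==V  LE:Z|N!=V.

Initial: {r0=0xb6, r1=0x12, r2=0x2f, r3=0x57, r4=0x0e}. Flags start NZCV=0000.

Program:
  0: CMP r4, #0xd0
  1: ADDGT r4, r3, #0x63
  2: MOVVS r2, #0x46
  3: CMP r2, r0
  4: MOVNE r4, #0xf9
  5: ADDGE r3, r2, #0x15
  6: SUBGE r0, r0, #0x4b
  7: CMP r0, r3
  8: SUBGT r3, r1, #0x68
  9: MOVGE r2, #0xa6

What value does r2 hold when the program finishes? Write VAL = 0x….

0: ✓ CMP  NZCV=0000
1: ✓ ADDGT  r4←0xba
2: · MOVVS
3: ✓ CMP  NZCV=0000
4: ✓ MOVNE  r4←0xf9
5: ✓ ADDGE  r3←0x44
6: ✓ SUBGE  r0←0x6b
7: ✓ CMP  NZCV=0010
8: ✓ SUBGT  r3←0xaa
9: ✓ MOVGE  r2←0xa6

VAL = 0xa6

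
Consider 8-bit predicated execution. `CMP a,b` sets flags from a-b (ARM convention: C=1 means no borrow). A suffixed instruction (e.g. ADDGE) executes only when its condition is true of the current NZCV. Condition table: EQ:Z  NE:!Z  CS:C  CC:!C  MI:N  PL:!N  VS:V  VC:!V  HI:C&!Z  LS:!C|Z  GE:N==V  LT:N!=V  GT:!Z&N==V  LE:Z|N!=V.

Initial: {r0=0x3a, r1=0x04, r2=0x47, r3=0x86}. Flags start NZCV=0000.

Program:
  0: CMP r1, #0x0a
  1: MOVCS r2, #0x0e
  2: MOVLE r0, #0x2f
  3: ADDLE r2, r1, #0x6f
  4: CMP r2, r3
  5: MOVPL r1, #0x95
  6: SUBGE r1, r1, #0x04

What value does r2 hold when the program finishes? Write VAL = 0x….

VAL = 0x73

[0] flags=1000 → (cmp)
[1] flags=1000 CS?F → skip
[2] flags=1000 LE?T → r0=0x2f
[3] flags=1000 LE?T → r2=0x73
[4] flags=1001 → (cmp)
[5] flags=1001 PL?F → skip
[6] flags=1001 GE?T → r1=0x00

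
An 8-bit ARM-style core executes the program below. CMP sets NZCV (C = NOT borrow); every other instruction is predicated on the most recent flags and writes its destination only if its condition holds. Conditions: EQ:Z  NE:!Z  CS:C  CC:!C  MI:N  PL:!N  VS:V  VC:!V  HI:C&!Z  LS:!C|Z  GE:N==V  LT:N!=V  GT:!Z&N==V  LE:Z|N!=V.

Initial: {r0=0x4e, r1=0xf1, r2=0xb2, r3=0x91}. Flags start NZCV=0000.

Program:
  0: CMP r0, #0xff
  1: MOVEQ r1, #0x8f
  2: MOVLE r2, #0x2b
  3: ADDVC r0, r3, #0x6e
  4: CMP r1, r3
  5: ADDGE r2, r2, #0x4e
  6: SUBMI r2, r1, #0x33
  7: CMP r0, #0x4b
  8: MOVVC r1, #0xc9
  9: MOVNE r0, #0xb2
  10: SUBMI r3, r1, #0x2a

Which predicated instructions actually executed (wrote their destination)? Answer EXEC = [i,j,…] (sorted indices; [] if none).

EXEC = [3,5,8,9,10]

0: ✓ CMP  NZCV=0000
1: · MOVEQ
2: · MOVLE
3: ✓ ADDVC  r0←0xff
4: ✓ CMP  NZCV=0010
5: ✓ ADDGE  r2←0x00
6: · SUBMI
7: ✓ CMP  NZCV=1010
8: ✓ MOVVC  r1←0xc9
9: ✓ MOVNE  r0←0xb2
10: ✓ SUBMI  r3←0x9f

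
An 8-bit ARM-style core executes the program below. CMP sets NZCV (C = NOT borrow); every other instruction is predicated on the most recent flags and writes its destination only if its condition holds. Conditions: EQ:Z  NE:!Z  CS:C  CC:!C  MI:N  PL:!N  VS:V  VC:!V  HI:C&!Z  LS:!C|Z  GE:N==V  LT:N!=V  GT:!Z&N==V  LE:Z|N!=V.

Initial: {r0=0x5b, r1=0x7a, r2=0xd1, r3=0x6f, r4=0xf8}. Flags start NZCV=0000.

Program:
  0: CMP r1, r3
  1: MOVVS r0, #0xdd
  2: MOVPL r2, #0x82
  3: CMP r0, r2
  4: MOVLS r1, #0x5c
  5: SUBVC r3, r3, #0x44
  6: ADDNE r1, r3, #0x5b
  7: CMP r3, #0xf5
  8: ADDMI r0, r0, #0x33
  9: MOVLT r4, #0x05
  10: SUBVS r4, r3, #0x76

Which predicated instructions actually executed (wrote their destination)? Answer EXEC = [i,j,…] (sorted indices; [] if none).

[0] flags=0010 → (cmp)
[1] flags=0010 VS?F → skip
[2] flags=0010 PL?T → r2=0x82
[3] flags=1001 → (cmp)
[4] flags=1001 LS?T → r1=0x5c
[5] flags=1001 VC?F → skip
[6] flags=1001 NE?T → r1=0xca
[7] flags=0000 → (cmp)
[8] flags=0000 MI?F → skip
[9] flags=0000 LT?F → skip
[10] flags=0000 VS?F → skip

EXEC = [2,4,6]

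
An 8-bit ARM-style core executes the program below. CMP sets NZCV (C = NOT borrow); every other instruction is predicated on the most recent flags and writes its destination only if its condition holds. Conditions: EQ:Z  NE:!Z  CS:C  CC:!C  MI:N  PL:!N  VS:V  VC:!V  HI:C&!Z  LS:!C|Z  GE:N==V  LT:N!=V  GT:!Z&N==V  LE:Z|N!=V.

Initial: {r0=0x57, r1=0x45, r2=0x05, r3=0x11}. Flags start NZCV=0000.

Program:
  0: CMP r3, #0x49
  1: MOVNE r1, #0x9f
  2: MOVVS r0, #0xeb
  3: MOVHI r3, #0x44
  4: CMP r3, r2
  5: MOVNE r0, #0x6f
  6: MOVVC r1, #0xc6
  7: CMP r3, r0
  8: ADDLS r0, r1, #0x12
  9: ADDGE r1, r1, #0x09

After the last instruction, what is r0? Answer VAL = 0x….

VAL = 0xd8

0: ✓ CMP  NZCV=1000
1: ✓ MOVNE  r1←0x9f
2: · MOVVS
3: · MOVHI
4: ✓ CMP  NZCV=0010
5: ✓ MOVNE  r0←0x6f
6: ✓ MOVVC  r1←0xc6
7: ✓ CMP  NZCV=1000
8: ✓ ADDLS  r0←0xd8
9: · ADDGE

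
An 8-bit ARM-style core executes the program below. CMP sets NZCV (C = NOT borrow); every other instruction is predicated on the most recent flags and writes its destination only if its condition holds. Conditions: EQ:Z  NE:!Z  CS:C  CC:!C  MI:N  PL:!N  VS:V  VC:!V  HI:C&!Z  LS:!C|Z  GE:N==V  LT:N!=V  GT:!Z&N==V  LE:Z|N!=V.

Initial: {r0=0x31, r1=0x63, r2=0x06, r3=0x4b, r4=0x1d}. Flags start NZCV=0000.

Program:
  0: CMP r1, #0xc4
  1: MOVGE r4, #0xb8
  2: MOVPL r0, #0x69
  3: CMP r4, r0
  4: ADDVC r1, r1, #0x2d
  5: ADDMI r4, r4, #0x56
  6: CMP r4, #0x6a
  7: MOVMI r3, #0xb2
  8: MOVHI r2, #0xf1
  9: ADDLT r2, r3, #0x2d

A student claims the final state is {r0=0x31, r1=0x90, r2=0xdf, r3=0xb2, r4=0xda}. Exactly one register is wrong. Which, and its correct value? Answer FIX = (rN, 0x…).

0: ✓ CMP  NZCV=1001
1: ✓ MOVGE  r4←0xb8
2: · MOVPL
3: ✓ CMP  NZCV=1010
4: ✓ ADDVC  r1←0x90
5: ✓ ADDMI  r4←0x0e
6: ✓ CMP  NZCV=1000
7: ✓ MOVMI  r3←0xb2
8: · MOVHI
9: ✓ ADDLT  r2←0xdf

FIX = (r4, 0x0e)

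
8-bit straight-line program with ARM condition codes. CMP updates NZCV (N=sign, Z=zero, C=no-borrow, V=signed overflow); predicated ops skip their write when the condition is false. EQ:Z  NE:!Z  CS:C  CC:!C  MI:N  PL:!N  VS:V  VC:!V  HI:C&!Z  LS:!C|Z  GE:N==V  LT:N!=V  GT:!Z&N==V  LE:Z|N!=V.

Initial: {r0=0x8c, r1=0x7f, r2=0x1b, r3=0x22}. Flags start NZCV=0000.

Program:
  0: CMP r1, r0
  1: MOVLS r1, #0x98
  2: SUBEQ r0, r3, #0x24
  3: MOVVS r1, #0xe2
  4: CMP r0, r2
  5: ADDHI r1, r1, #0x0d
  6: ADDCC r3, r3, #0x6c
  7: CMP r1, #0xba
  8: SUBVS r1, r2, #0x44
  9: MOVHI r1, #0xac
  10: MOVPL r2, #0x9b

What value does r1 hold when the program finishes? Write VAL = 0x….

VAL = 0xac

[0] flags=1001 → (cmp)
[1] flags=1001 LS?T → r1=0x98
[2] flags=1001 EQ?F → skip
[3] flags=1001 VS?T → r1=0xe2
[4] flags=0011 → (cmp)
[5] flags=0011 HI?T → r1=0xef
[6] flags=0011 CC?F → skip
[7] flags=0010 → (cmp)
[8] flags=0010 VS?F → skip
[9] flags=0010 HI?T → r1=0xac
[10] flags=0010 PL?T → r2=0x9b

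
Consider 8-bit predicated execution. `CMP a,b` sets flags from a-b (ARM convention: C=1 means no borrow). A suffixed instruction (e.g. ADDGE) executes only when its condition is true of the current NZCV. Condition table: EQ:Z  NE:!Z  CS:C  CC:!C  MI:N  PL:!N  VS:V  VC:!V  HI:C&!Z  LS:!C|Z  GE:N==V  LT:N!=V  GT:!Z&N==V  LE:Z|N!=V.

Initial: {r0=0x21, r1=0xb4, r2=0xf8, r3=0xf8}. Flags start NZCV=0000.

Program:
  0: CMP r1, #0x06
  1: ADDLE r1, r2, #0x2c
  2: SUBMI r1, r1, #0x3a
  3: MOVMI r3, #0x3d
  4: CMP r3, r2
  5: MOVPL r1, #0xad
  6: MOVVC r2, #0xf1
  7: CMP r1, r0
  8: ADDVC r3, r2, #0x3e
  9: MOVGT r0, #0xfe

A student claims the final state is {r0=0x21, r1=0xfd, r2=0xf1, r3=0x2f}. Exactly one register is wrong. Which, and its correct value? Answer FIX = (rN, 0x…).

0: ✓ CMP  NZCV=1010
1: ✓ ADDLE  r1←0x24
2: ✓ SUBMI  r1←0xea
3: ✓ MOVMI  r3←0x3d
4: ✓ CMP  NZCV=0000
5: ✓ MOVPL  r1←0xad
6: ✓ MOVVC  r2←0xf1
7: ✓ CMP  NZCV=1010
8: ✓ ADDVC  r3←0x2f
9: · MOVGT

FIX = (r1, 0xad)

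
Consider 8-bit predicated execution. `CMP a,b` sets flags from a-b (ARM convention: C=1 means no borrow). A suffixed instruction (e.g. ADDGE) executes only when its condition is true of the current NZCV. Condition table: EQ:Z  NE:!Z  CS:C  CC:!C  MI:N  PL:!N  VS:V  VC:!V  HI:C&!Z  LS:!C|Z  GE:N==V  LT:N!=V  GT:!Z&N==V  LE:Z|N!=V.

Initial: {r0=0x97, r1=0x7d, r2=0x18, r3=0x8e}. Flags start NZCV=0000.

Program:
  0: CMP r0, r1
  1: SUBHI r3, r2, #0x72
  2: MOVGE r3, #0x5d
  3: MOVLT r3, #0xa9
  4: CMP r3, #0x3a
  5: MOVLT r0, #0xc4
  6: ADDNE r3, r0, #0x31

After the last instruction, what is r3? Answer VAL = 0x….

VAL = 0xf5

[0] flags=0011 → (cmp)
[1] flags=0011 HI?T → r3=0xa6
[2] flags=0011 GE?F → skip
[3] flags=0011 LT?T → r3=0xa9
[4] flags=0011 → (cmp)
[5] flags=0011 LT?T → r0=0xc4
[6] flags=0011 NE?T → r3=0xf5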